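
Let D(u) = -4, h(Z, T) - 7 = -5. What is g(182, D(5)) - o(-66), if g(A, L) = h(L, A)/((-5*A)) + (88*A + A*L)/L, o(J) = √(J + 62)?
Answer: -1739011/455 - 2*I ≈ -3822.0 - 2.0*I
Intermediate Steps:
h(Z, T) = 2 (h(Z, T) = 7 - 5 = 2)
o(J) = √(62 + J)
g(A, L) = -2/(5*A) + (88*A + A*L)/L (g(A, L) = 2/((-5*A)) + (88*A + A*L)/L = 2*(-1/(5*A)) + (88*A + A*L)/L = -2/(5*A) + (88*A + A*L)/L)
g(182, D(5)) - o(-66) = (182 - ⅖/182 + 88*182/(-4)) - √(62 - 66) = (182 - ⅖*1/182 + 88*182*(-¼)) - √(-4) = (182 - 1/455 - 4004) - 2*I = -1739011/455 - 2*I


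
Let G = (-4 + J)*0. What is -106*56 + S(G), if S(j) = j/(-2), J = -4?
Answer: -5936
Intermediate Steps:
G = 0 (G = (-4 - 4)*0 = -8*0 = 0)
S(j) = -j/2 (S(j) = j*(-½) = -j/2)
-106*56 + S(G) = -106*56 - ½*0 = -5936 + 0 = -5936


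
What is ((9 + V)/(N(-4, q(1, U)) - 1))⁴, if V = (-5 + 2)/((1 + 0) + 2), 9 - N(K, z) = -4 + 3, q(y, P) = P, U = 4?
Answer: 4096/6561 ≈ 0.62430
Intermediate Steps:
N(K, z) = 10 (N(K, z) = 9 - (-4 + 3) = 9 - 1*(-1) = 9 + 1 = 10)
V = -1 (V = -3/(1 + 2) = -3/3 = -3*⅓ = -1)
((9 + V)/(N(-4, q(1, U)) - 1))⁴ = ((9 - 1)/(10 - 1))⁴ = (8/9)⁴ = 4096/6561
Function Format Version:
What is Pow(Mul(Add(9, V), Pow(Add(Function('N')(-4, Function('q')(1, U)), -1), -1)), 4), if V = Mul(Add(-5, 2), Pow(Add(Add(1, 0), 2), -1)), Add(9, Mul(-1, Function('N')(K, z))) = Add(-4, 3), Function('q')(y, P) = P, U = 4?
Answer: Rational(4096, 6561) ≈ 0.62430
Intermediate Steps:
Function('N')(K, z) = 10 (Function('N')(K, z) = Add(9, Mul(-1, Add(-4, 3))) = Add(9, Mul(-1, -1)) = Add(9, 1) = 10)
V = -1 (V = Mul(-3, Pow(Add(1, 2), -1)) = Mul(-3, Pow(3, -1)) = Mul(-3, Rational(1, 3)) = -1)
Pow(Mul(Add(9, V), Pow(Add(Function('N')(-4, Function('q')(1, U)), -1), -1)), 4) = Pow(Mul(Add(9, -1), Pow(Add(10, -1), -1)), 4) = Pow(Mul(8, Pow(9, -1)), 4) = Pow(Mul(8, Rational(1, 9)), 4) = Pow(Rational(8, 9), 4) = Rational(4096, 6561)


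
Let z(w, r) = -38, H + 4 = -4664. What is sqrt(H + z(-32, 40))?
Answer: I*sqrt(4706) ≈ 68.6*I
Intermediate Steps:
H = -4668 (H = -4 - 4664 = -4668)
sqrt(H + z(-32, 40)) = sqrt(-4668 - 38) = sqrt(-4706) = I*sqrt(4706)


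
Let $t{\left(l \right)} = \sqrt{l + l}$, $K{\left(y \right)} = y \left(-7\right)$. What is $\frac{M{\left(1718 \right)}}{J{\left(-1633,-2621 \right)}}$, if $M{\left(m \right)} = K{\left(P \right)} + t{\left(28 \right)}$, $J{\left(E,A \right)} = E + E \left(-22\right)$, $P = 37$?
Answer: $- \frac{37}{4899} + \frac{2 \sqrt{14}}{34293} \approx -0.0073343$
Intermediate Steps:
$K{\left(y \right)} = - 7 y$
$t{\left(l \right)} = \sqrt{2} \sqrt{l}$ ($t{\left(l \right)} = \sqrt{2 l} = \sqrt{2} \sqrt{l}$)
$J{\left(E,A \right)} = - 21 E$ ($J{\left(E,A \right)} = E - 22 E = - 21 E$)
$M{\left(m \right)} = -259 + 2 \sqrt{14}$ ($M{\left(m \right)} = \left(-7\right) 37 + \sqrt{2} \sqrt{28} = -259 + \sqrt{2} \cdot 2 \sqrt{7} = -259 + 2 \sqrt{14}$)
$\frac{M{\left(1718 \right)}}{J{\left(-1633,-2621 \right)}} = \frac{-259 + 2 \sqrt{14}}{\left(-21\right) \left(-1633\right)} = \frac{-259 + 2 \sqrt{14}}{34293} = \left(-259 + 2 \sqrt{14}\right) \frac{1}{34293} = - \frac{37}{4899} + \frac{2 \sqrt{14}}{34293}$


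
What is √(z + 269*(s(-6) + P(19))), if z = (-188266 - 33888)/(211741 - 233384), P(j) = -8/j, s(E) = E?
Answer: 2*I*√72585870885354/411217 ≈ 41.437*I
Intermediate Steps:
z = 222154/21643 (z = -222154/(-21643) = -222154*(-1/21643) = 222154/21643 ≈ 10.264)
√(z + 269*(s(-6) + P(19))) = √(222154/21643 + 269*(-6 - 8/19)) = √(222154/21643 + 269*(-122/19)) = √(222154/21643 - 32818/19) = √(-706059048/411217) = 2*I*√72585870885354/411217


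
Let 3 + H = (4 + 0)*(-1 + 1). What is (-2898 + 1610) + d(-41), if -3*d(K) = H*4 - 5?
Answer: -3847/3 ≈ -1282.3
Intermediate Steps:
H = -3 (H = -3 + (4 + 0)*(-1 + 1) = -3 + 4*0 = -3 + 0 = -3)
d(K) = 17/3 (d(K) = -(-3*4 - 5)/3 = -(-12 - 5)/3 = -⅓*(-17) = 17/3)
(-2898 + 1610) + d(-41) = (-2898 + 1610) + 17/3 = -1288 + 17/3 = -3847/3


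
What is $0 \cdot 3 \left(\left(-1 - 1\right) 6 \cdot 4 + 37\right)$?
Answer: $0$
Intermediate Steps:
$0 \cdot 3 \left(\left(-1 - 1\right) 6 \cdot 4 + 37\right) = 0 \left(\left(-2\right) 6 \cdot 4 + 37\right) = 0 \left(\left(-12\right) 4 + 37\right) = 0 \left(-48 + 37\right) = 0 \left(-11\right) = 0$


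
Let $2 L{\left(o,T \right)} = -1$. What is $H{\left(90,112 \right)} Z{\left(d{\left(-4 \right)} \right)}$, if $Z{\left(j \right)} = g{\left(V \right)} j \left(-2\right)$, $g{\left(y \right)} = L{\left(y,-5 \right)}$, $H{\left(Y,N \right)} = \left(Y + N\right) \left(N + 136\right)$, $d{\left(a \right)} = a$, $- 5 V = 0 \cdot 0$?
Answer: $-200384$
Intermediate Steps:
$V = 0$ ($V = - \frac{0 \cdot 0}{5} = \left(- \frac{1}{5}\right) 0 = 0$)
$H{\left(Y,N \right)} = \left(136 + N\right) \left(N + Y\right)$ ($H{\left(Y,N \right)} = \left(N + Y\right) \left(136 + N\right) = \left(136 + N\right) \left(N + Y\right)$)
$L{\left(o,T \right)} = - \frac{1}{2}$ ($L{\left(o,T \right)} = \frac{1}{2} \left(-1\right) = - \frac{1}{2}$)
$g{\left(y \right)} = - \frac{1}{2}$
$Z{\left(j \right)} = j$ ($Z{\left(j \right)} = - \frac{j \left(-2\right)}{2} = - \frac{\left(-2\right) j}{2} = j$)
$H{\left(90,112 \right)} Z{\left(d{\left(-4 \right)} \right)} = \left(112^{2} + 136 \cdot 112 + 136 \cdot 90 + 112 \cdot 90\right) \left(-4\right) = \left(12544 + 15232 + 12240 + 10080\right) \left(-4\right) = 50096 \left(-4\right) = -200384$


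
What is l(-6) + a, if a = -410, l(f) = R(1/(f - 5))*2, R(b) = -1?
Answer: -412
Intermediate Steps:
l(f) = -2 (l(f) = -1*2 = -2)
l(-6) + a = -2 - 410 = -412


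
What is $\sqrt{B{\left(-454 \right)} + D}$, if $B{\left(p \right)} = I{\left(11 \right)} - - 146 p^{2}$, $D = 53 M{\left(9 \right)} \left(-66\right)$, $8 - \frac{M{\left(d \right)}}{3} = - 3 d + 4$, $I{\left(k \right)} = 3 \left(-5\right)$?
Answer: $\sqrt{29767607} \approx 5456.0$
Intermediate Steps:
$I{\left(k \right)} = -15$
$M{\left(d \right)} = 12 + 9 d$ ($M{\left(d \right)} = 24 - 3 \left(- 3 d + 4\right) = 24 - 3 \left(4 - 3 d\right) = 24 + \left(-12 + 9 d\right) = 12 + 9 d$)
$D = -325314$ ($D = 53 \left(12 + 9 \cdot 9\right) \left(-66\right) = 53 \left(12 + 81\right) \left(-66\right) = 53 \cdot 93 \left(-66\right) = 4929 \left(-66\right) = -325314$)
$B{\left(p \right)} = -15 + 146 p^{2}$ ($B{\left(p \right)} = -15 - - 146 p^{2} = -15 + 146 p^{2}$)
$\sqrt{B{\left(-454 \right)} + D} = \sqrt{\left(-15 + 146 \left(-454\right)^{2}\right) - 325314} = \sqrt{\left(-15 + 146 \cdot 206116\right) - 325314} = \sqrt{\left(-15 + 30092936\right) - 325314} = \sqrt{30092921 - 325314} = \sqrt{29767607}$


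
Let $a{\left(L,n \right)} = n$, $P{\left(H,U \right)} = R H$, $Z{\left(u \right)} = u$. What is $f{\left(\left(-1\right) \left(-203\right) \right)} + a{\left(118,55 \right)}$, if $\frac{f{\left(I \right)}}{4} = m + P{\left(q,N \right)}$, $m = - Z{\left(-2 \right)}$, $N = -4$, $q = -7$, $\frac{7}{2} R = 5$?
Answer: $23$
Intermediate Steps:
$R = \frac{10}{7}$ ($R = \frac{2}{7} \cdot 5 = \frac{10}{7} \approx 1.4286$)
$P{\left(H,U \right)} = \frac{10 H}{7}$
$m = 2$ ($m = \left(-1\right) \left(-2\right) = 2$)
$f{\left(I \right)} = -32$ ($f{\left(I \right)} = 4 \left(2 + \frac{10}{7} \left(-7\right)\right) = 4 \left(2 - 10\right) = 4 \left(-8\right) = -32$)
$f{\left(\left(-1\right) \left(-203\right) \right)} + a{\left(118,55 \right)} = -32 + 55 = 23$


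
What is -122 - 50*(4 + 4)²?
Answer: -3322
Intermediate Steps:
-122 - 50*(4 + 4)² = -122 - 50*8² = -122 - 50*64 = -122 - 3200 = -3322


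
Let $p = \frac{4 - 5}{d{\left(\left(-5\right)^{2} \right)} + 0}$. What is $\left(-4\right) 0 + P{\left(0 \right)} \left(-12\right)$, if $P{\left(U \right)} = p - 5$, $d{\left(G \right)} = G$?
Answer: $\frac{1512}{25} \approx 60.48$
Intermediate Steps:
$p = - \frac{1}{25}$ ($p = \frac{4 - 5}{\left(-5\right)^{2} + 0} = - \frac{1}{25 + 0} = - \frac{1}{25} \approx -0.04$)
$P{\left(U \right)} = - \frac{126}{25}$ ($P{\left(U \right)} = - \frac{1}{25} - 5 = - \frac{126}{25}$)
$\left(-4\right) 0 + P{\left(0 \right)} \left(-12\right) = \left(-4\right) 0 - - \frac{1512}{25} = 0 + \frac{1512}{25} = \frac{1512}{25}$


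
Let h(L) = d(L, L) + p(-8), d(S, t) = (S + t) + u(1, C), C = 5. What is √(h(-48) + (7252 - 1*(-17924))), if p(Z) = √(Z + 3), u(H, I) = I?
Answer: √(25085 + I*√5) ≈ 158.38 + 0.0071*I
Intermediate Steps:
d(S, t) = 5 + S + t (d(S, t) = (S + t) + 5 = 5 + S + t)
p(Z) = √(3 + Z)
h(L) = 5 + 2*L + I*√5 (h(L) = (5 + L + L) + √(3 - 8) = (5 + 2*L) + √(-5) = (5 + 2*L) + I*√5 = 5 + 2*L + I*√5)
√(h(-48) + (7252 - 1*(-17924))) = √((5 + 2*(-48) + I*√5) + (7252 - 1*(-17924))) = √((5 - 96 + I*√5) + (7252 + 17924)) = √((-91 + I*√5) + 25176) = √(25085 + I*√5)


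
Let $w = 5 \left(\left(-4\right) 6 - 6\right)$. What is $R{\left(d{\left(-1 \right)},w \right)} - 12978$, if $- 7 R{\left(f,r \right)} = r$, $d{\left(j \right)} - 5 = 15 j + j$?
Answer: $- \frac{90696}{7} \approx -12957.0$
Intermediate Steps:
$d{\left(j \right)} = 5 + 16 j$ ($d{\left(j \right)} = 5 + \left(15 j + j\right) = 5 + 16 j$)
$w = -150$ ($w = 5 \left(-24 - 6\right) = 5 \left(-30\right) = -150$)
$R{\left(f,r \right)} = - \frac{r}{7}$
$R{\left(d{\left(-1 \right)},w \right)} - 12978 = \left(- \frac{1}{7}\right) \left(-150\right) - 12978 = \frac{150}{7} - 12978 = - \frac{90696}{7}$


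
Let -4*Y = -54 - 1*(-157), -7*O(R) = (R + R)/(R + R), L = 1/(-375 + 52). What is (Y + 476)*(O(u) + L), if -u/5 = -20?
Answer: -297165/4522 ≈ -65.715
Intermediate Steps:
L = -1/323 (L = 1/(-323) = -1/323 ≈ -0.0030960)
u = 100 (u = -5*(-20) = 100)
O(R) = -⅐ (O(R) = -(R + R)/(7*(R + R)) = -2*R/(7*(2*R)) = -2*R*1/(2*R)/7 = -⅐*1 = -⅐)
Y = -103/4 (Y = -(-54 - 1*(-157))/4 = -(-54 + 157)/4 = -¼*103 = -103/4 ≈ -25.750)
(Y + 476)*(O(u) + L) = (-103/4 + 476)*(-⅐ - 1/323) = (1801/4)*(-330/2261) = -297165/4522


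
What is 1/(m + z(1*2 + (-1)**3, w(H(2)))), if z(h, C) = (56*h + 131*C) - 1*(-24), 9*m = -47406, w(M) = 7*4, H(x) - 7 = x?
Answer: -3/4558 ≈ -0.00065818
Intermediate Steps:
H(x) = 7 + x
w(M) = 28
m = -15802/3 (m = (1/9)*(-47406) = -15802/3 ≈ -5267.3)
z(h, C) = 24 + 56*h + 131*C (z(h, C) = (56*h + 131*C) + 24 = 24 + 56*h + 131*C)
1/(m + z(1*2 + (-1)**3, w(H(2)))) = 1/(-15802/3 + (24 + 56*(1*2 + (-1)**3) + 131*28)) = 1/(-15802/3 + (24 + 56*(2 - 1) + 3668)) = 1/(-15802/3 + (24 + 56*1 + 3668)) = 1/(-15802/3 + (24 + 56 + 3668)) = 1/(-15802/3 + 3748) = 1/(-4558/3) = -3/4558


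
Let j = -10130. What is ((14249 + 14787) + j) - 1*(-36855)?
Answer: 55761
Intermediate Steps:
((14249 + 14787) + j) - 1*(-36855) = ((14249 + 14787) - 10130) - 1*(-36855) = (29036 - 10130) + 36855 = 18906 + 36855 = 55761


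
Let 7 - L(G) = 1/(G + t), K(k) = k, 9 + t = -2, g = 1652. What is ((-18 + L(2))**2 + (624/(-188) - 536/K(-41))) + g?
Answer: 277885108/156087 ≈ 1780.3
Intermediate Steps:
t = -11 (t = -9 - 2 = -11)
L(G) = 7 - 1/(-11 + G) (L(G) = 7 - 1/(G - 11) = 7 - 1/(-11 + G))
((-18 + L(2))**2 + (624/(-188) - 536/K(-41))) + g = ((-18 + (-78 + 7*2)/(-11 + 2))**2 + (624/(-188) - 536/(-41))) + 1652 = ((-18 + (-78 + 14)/(-9))**2 + (624*(-1/188) - 536*(-1/41))) + 1652 = ((-18 - 1/9*(-64))**2 + (-156/47 + 536/41)) + 1652 = ((-18 + 64/9)**2 + 18796/1927) + 1652 = ((-98/9)**2 + 18796/1927) + 1652 = (9604/81 + 18796/1927) + 1652 = 20029384/156087 + 1652 = 277885108/156087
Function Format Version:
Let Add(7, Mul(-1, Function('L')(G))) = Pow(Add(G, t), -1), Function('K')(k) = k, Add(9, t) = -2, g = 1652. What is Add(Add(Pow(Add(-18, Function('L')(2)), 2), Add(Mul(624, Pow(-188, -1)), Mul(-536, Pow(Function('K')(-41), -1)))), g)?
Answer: Rational(277885108, 156087) ≈ 1780.3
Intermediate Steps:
t = -11 (t = Add(-9, -2) = -11)
Function('L')(G) = Add(7, Mul(-1, Pow(Add(-11, G), -1))) (Function('L')(G) = Add(7, Mul(-1, Pow(Add(G, -11), -1))) = Add(7, Mul(-1, Pow(Add(-11, G), -1))))
Add(Add(Pow(Add(-18, Function('L')(2)), 2), Add(Mul(624, Pow(-188, -1)), Mul(-536, Pow(Function('K')(-41), -1)))), g) = Add(Add(Pow(Add(-18, Mul(Pow(Add(-11, 2), -1), Add(-78, Mul(7, 2)))), 2), Add(Mul(624, Pow(-188, -1)), Mul(-536, Pow(-41, -1)))), 1652) = Add(Add(Pow(Add(-18, Mul(Pow(-9, -1), Add(-78, 14))), 2), Add(Mul(624, Rational(-1, 188)), Mul(-536, Rational(-1, 41)))), 1652) = Add(Add(Pow(Add(-18, Mul(Rational(-1, 9), -64)), 2), Add(Rational(-156, 47), Rational(536, 41))), 1652) = Add(Add(Pow(Add(-18, Rational(64, 9)), 2), Rational(18796, 1927)), 1652) = Add(Add(Pow(Rational(-98, 9), 2), Rational(18796, 1927)), 1652) = Add(Add(Rational(9604, 81), Rational(18796, 1927)), 1652) = Add(Rational(20029384, 156087), 1652) = Rational(277885108, 156087)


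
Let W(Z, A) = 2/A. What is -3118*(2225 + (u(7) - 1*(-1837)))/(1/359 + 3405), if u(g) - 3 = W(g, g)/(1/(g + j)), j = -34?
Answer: -15895500081/4278386 ≈ -3715.3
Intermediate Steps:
u(g) = 3 + 2*(-34 + g)/g (u(g) = 3 + (2/g)/(1/(g - 34)) = 3 + (2/g)/(1/(-34 + g)) = 3 + (2/g)*(-34 + g) = 3 + 2*(-34 + g)/g)
-3118*(2225 + (u(7) - 1*(-1837)))/(1/359 + 3405) = -3118*(2225 + ((5 - 68/7) - 1*(-1837)))/(1/359 + 3405) = -3118*(2225 + ((5 - 68*1/7) + 1837))/(1/359 + 3405) = -(1136712111/305599 + 559681*(5 - 68/7)/611198) = -3118/(1222396/(359*(2225 + (-33/7 + 1837)))) = -3118/(1222396/(359*(2225 + 12826/7))) = -3118/(1222396/(359*(28401/7))) = -3118/((1222396/359)*(7/28401)) = -3118/8556772/10195959 = -3118*10195959/8556772 = -15895500081/4278386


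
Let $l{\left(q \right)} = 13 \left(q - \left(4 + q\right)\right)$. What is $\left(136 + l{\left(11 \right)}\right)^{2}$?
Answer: $7056$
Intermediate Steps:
$l{\left(q \right)} = -52$ ($l{\left(q \right)} = 13 \left(-4\right) = -52$)
$\left(136 + l{\left(11 \right)}\right)^{2} = \left(136 - 52\right)^{2} = 84^{2} = 7056$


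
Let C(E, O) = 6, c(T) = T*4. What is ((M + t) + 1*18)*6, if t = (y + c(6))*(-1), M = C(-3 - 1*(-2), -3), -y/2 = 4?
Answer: 48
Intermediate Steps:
c(T) = 4*T
y = -8 (y = -2*4 = -8)
M = 6
t = -16 (t = (-8 + 4*6)*(-1) = (-8 + 24)*(-1) = 16*(-1) = -16)
((M + t) + 1*18)*6 = ((6 - 16) + 1*18)*6 = (-10 + 18)*6 = 8*6 = 48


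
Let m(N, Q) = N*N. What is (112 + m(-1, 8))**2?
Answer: 12769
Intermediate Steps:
m(N, Q) = N**2
(112 + m(-1, 8))**2 = (112 + (-1)**2)**2 = (112 + 1)**2 = 113**2 = 12769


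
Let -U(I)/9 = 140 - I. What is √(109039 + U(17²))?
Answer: 2*√27595 ≈ 332.23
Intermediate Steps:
U(I) = -1260 + 9*I (U(I) = -9*(140 - I) = -1260 + 9*I)
√(109039 + U(17²)) = √(109039 + (-1260 + 9*17²)) = √(109039 + (-1260 + 9*289)) = √(109039 + (-1260 + 2601)) = √(109039 + 1341) = √110380 = 2*√27595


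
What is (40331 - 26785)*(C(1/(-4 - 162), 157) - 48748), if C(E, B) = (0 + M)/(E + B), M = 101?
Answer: -17208904260652/26061 ≈ -6.6033e+8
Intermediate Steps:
C(E, B) = 101/(B + E) (C(E, B) = (0 + 101)/(E + B) = 101/(B + E))
(40331 - 26785)*(C(1/(-4 - 162), 157) - 48748) = (40331 - 26785)*(101/(157 + 1/(-4 - 162)) - 48748) = 13546*(101/(157 + 1/(-166)) - 48748) = 13546*(101/(157 - 1/166) - 48748) = 13546*(101/(26061/166) - 48748) = 13546*(101*(166/26061) - 48748) = 13546*(16766/26061 - 48748) = 13546*(-1270404862/26061) = -17208904260652/26061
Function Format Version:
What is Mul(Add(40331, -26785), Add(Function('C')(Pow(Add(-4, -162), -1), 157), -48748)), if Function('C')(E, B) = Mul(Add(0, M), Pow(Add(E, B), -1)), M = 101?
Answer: Rational(-17208904260652, 26061) ≈ -6.6033e+8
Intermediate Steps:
Function('C')(E, B) = Mul(101, Pow(Add(B, E), -1)) (Function('C')(E, B) = Mul(Add(0, 101), Pow(Add(E, B), -1)) = Mul(101, Pow(Add(B, E), -1)))
Mul(Add(40331, -26785), Add(Function('C')(Pow(Add(-4, -162), -1), 157), -48748)) = Mul(Add(40331, -26785), Add(Mul(101, Pow(Add(157, Pow(Add(-4, -162), -1)), -1)), -48748)) = Mul(13546, Add(Mul(101, Pow(Add(157, Pow(-166, -1)), -1)), -48748)) = Mul(13546, Add(Mul(101, Pow(Add(157, Rational(-1, 166)), -1)), -48748)) = Mul(13546, Add(Mul(101, Pow(Rational(26061, 166), -1)), -48748)) = Mul(13546, Add(Mul(101, Rational(166, 26061)), -48748)) = Mul(13546, Add(Rational(16766, 26061), -48748)) = Mul(13546, Rational(-1270404862, 26061)) = Rational(-17208904260652, 26061)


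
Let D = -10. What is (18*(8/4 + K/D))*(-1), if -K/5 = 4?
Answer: -72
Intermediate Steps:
K = -20 (K = -5*4 = -20)
(18*(8/4 + K/D))*(-1) = (18*(8/4 - 20/(-10)))*(-1) = (18*(8*(1/4) - 20*(-1/10)))*(-1) = (18*(2 + 2))*(-1) = (18*4)*(-1) = 72*(-1) = -72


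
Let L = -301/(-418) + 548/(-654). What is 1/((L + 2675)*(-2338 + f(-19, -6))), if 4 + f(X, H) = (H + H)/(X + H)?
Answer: -341715/2140260180241 ≈ -1.5966e-7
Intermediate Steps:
f(X, H) = -4 + 2*H/(H + X) (f(X, H) = -4 + (H + H)/(X + H) = -4 + (2*H)/(H + X) = -4 + 2*H/(H + X))
L = -16105/136686 (L = -301*(-1/418) + 548*(-1/654) = 301/418 - 274/327 = -16105/136686 ≈ -0.11782)
1/((L + 2675)*(-2338 + f(-19, -6))) = 1/((-16105/136686 + 2675)*(-2338 + 2*(-1*(-6) - 2*(-19))/(-6 - 19))) = 1/(365618945*(-2338 + 2*(6 + 38)/(-25))/136686) = 1/(365618945*(-2338 + 2*(-1/25)*44)/136686) = 1/(365618945*(-2338 - 88/25)/136686) = 1/((365618945/136686)*(-58538/25)) = 1/(-2140260180241/341715) = -341715/2140260180241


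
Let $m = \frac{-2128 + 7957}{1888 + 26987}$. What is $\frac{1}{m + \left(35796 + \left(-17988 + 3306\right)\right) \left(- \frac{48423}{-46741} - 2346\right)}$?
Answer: $- \frac{449882125}{22274370323458987} \approx -2.0197 \cdot 10^{-8}$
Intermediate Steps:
$m = \frac{1943}{9625}$ ($m = \frac{5829}{28875} = 5829 \cdot \frac{1}{28875} = \frac{1943}{9625} \approx 0.20187$)
$\frac{1}{m + \left(35796 + \left(-17988 + 3306\right)\right) \left(- \frac{48423}{-46741} - 2346\right)} = \frac{1}{\frac{1943}{9625} + \left(35796 + \left(-17988 + 3306\right)\right) \left(- \frac{48423}{-46741} - 2346\right)} = \frac{1}{\frac{1943}{9625} + \left(35796 - 14682\right) \left(\left(-48423\right) \left(- \frac{1}{46741}\right) - 2346\right)} = \frac{1}{\frac{1943}{9625} + 21114 \left(\frac{48423}{46741} - 2346\right)} = \frac{1}{\frac{1943}{9625} + 21114 \left(- \frac{109605963}{46741}\right)} = \frac{1}{\frac{1943}{9625} - \frac{2314220302782}{46741}} = \frac{1}{- \frac{22274370323458987}{449882125}} = - \frac{449882125}{22274370323458987}$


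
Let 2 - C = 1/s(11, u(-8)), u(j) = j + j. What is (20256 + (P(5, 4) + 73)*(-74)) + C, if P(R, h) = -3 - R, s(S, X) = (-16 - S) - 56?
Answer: 1282185/83 ≈ 15448.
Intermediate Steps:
u(j) = 2*j
s(S, X) = -72 - S
C = 167/83 (C = 2 - 1/(-72 - 1*11) = 2 - 1/(-72 - 11) = 2 - 1/(-83) = 2 - 1*(-1/83) = 2 + 1/83 = 167/83 ≈ 2.0120)
(20256 + (P(5, 4) + 73)*(-74)) + C = (20256 + ((-3 - 1*5) + 73)*(-74)) + 167/83 = (20256 + ((-3 - 5) + 73)*(-74)) + 167/83 = (20256 + (-8 + 73)*(-74)) + 167/83 = (20256 + 65*(-74)) + 167/83 = (20256 - 4810) + 167/83 = 15446 + 167/83 = 1282185/83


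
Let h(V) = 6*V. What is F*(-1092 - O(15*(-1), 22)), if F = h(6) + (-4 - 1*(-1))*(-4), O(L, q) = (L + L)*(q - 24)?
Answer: -55296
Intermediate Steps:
O(L, q) = 2*L*(-24 + q) (O(L, q) = (2*L)*(-24 + q) = 2*L*(-24 + q))
F = 48 (F = 6*6 + (-4 - 1*(-1))*(-4) = 36 + (-4 + 1)*(-4) = 36 - 3*(-4) = 36 + 12 = 48)
F*(-1092 - O(15*(-1), 22)) = 48*(-1092 - 2*15*(-1)*(-24 + 22)) = 48*(-1092 - 2*(-15)*(-2)) = 48*(-1092 - 1*60) = 48*(-1092 - 60) = 48*(-1152) = -55296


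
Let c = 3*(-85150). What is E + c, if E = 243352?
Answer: -12098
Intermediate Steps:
c = -255450
E + c = 243352 - 255450 = -12098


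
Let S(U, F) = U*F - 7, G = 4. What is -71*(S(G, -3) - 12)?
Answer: 2201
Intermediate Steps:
S(U, F) = -7 + F*U (S(U, F) = F*U - 7 = -7 + F*U)
-71*(S(G, -3) - 12) = -71*((-7 - 3*4) - 12) = -71*((-7 - 12) - 12) = -71*(-19 - 12) = -71*(-31) = 2201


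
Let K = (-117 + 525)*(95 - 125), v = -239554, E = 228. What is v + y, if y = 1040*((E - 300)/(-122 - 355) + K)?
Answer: -687356842/53 ≈ -1.2969e+7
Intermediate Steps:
K = -12240 (K = 408*(-30) = -12240)
y = -674660480/53 (y = 1040*((228 - 300)/(-122 - 355) - 12240) = 1040*(-72/(-477) - 12240) = 1040*(-72*(-1/477) - 12240) = 1040*(8/53 - 12240) = 1040*(-648712/53) = -674660480/53 ≈ -1.2729e+7)
v + y = -239554 - 674660480/53 = -687356842/53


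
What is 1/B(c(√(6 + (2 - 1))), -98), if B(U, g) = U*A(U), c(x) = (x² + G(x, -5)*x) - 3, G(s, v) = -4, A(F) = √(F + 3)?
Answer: 1/(4*(1 - √7)*√(7 - 4*√7)) ≈ 0.080251*I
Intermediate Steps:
A(F) = √(3 + F)
c(x) = -3 + x² - 4*x (c(x) = (x² - 4*x) - 3 = -3 + x² - 4*x)
B(U, g) = U*√(3 + U)
1/B(c(√(6 + (2 - 1))), -98) = 1/((-3 + (√(6 + (2 - 1)))² - 4*√(6 + (2 - 1)))*√(3 + (-3 + (√(6 + (2 - 1)))² - 4*√(6 + (2 - 1))))) = 1/((-3 + (√(6 + 1))² - 4*√(6 + 1))*√(3 + (-3 + (√(6 + 1))² - 4*√(6 + 1)))) = 1/((-3 + (√7)² - 4*√7)*√(3 + (-3 + (√7)² - 4*√7))) = 1/((-3 + 7 - 4*√7)*√(3 + (-3 + 7 - 4*√7))) = 1/((4 - 4*√7)*√(3 + (4 - 4*√7))) = 1/((4 - 4*√7)*√(7 - 4*√7))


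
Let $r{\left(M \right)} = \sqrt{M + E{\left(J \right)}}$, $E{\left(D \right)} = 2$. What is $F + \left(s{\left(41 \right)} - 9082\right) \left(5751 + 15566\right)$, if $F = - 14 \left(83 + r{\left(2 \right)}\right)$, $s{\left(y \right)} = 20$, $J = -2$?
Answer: $-193175844$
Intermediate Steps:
$r{\left(M \right)} = \sqrt{2 + M}$ ($r{\left(M \right)} = \sqrt{M + 2} = \sqrt{2 + M}$)
$F = -1190$ ($F = - 14 \left(83 + \sqrt{2 + 2}\right) = - 14 \left(83 + \sqrt{4}\right) = - 14 \left(83 + 2\right) = \left(-14\right) 85 = -1190$)
$F + \left(s{\left(41 \right)} - 9082\right) \left(5751 + 15566\right) = -1190 + \left(20 - 9082\right) \left(5751 + 15566\right) = -1190 - 193174654 = -193175844$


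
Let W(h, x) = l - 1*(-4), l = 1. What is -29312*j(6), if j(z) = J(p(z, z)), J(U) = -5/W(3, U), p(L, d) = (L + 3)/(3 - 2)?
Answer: 29312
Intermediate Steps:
W(h, x) = 5 (W(h, x) = 1 - 1*(-4) = 1 + 4 = 5)
p(L, d) = 3 + L (p(L, d) = (3 + L)/1 = (3 + L)*1 = 3 + L)
J(U) = -1 (J(U) = -5/5 = -5*1/5 = -1)
j(z) = -1
-29312*j(6) = -29312*(-1) = 29312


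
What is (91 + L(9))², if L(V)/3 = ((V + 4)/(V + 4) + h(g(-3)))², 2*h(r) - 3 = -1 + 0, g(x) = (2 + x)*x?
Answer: 10609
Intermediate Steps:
g(x) = x*(2 + x)
h(r) = 1 (h(r) = 3/2 + (-1 + 0)/2 = 3/2 + (½)*(-1) = 3/2 - ½ = 1)
L(V) = 12 (L(V) = 3*((V + 4)/(V + 4) + 1)² = 3*((4 + V)/(4 + V) + 1)² = 3*(1 + 1)² = 3*2² = 3*4 = 12)
(91 + L(9))² = (91 + 12)² = 103² = 10609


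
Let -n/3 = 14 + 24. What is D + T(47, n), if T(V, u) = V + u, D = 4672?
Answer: 4605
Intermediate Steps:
n = -114 (n = -3*(14 + 24) = -3*38 = -114)
D + T(47, n) = 4672 + (47 - 114) = 4672 - 67 = 4605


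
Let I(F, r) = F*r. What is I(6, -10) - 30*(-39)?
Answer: 1110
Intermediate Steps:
I(6, -10) - 30*(-39) = 6*(-10) - 30*(-39) = -60 + 1170 = 1110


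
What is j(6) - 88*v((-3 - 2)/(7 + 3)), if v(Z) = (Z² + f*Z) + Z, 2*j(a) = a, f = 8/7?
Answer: 527/7 ≈ 75.286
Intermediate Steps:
f = 8/7 (f = 8*(⅐) = 8/7 ≈ 1.1429)
j(a) = a/2
v(Z) = Z² + 15*Z/7 (v(Z) = (Z² + 8*Z/7) + Z = Z² + 15*Z/7)
j(6) - 88*v((-3 - 2)/(7 + 3)) = (½)*6 - 88*(-3 - 2)/(7 + 3)*(15 + 7*((-3 - 2)/(7 + 3)))/7 = 3 - 88*(-5/10)*(15 + 7*(-5/10))/7 = 3 - 88*(-5*⅒)*(15 + 7*(-5*⅒))/7 = 3 - 88*(-1)*(15 + 7*(-½))/(7*2) = 3 - 88*(-1)*(15 - 7/2)/(7*2) = 3 - 88*(-1)*23/(7*2*2) = 3 - 88*(-23/28) = 3 + 506/7 = 527/7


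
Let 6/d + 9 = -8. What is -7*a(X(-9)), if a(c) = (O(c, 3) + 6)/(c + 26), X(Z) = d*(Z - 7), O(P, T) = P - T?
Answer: -1029/538 ≈ -1.9126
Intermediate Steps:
d = -6/17 (d = 6/(-9 - 8) = 6/(-17) = 6*(-1/17) = -6/17 ≈ -0.35294)
X(Z) = 42/17 - 6*Z/17 (X(Z) = -6*(Z - 7)/17 = -6*(-7 + Z)/17 = 42/17 - 6*Z/17)
a(c) = (3 + c)/(26 + c) (a(c) = ((c - 1*3) + 6)/(c + 26) = ((c - 3) + 6)/(26 + c) = ((-3 + c) + 6)/(26 + c) = (3 + c)/(26 + c))
-7*a(X(-9)) = -7*(3 + (42/17 - 6/17*(-9)))/(26 + (42/17 - 6/17*(-9))) = -7*(3 + (42/17 + 54/17))/(26 + (42/17 + 54/17)) = -7*(3 + 96/17)/(26 + 96/17) = -7*147/(538/17*17) = -119*147/(538*17) = -7*147/538 = -1029/538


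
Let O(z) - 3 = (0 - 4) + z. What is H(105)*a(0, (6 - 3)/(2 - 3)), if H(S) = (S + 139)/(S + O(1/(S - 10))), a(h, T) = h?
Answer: 0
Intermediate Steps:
O(z) = -1 + z (O(z) = 3 + ((0 - 4) + z) = 3 + (-4 + z) = -1 + z)
H(S) = (139 + S)/(-1 + S + 1/(-10 + S)) (H(S) = (S + 139)/(S + (-1 + 1/(S - 10))) = (139 + S)/(S + (-1 + 1/(-10 + S))) = (139 + S)/(-1 + S + 1/(-10 + S)))
H(105)*a(0, (6 - 3)/(2 - 3)) = ((-10 + 105)*(139 + 105)/(1 + (-1 + 105)*(-10 + 105)))*0 = (95*244/(1 + 104*95))*0 = (95*244/(1 + 9880))*0 = (95*244/9881)*0 = ((1/9881)*95*244)*0 = (23180/9881)*0 = 0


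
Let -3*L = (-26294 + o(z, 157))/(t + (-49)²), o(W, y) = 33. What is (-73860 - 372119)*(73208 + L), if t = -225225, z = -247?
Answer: -21825084787179785/668472 ≈ -3.2649e+10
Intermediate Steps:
L = -26261/668472 (L = -(-26294 + 33)/(3*(-225225 + (-49)²)) = -(-26261)/(3*(-225225 + 2401)) = -(-26261)/(3*(-222824)) = -(-26261)*(-1)/(3*222824) = -⅓*26261/222824 = -26261/668472 ≈ -0.039285)
(-73860 - 372119)*(73208 + L) = (-73860 - 372119)*(73208 - 26261/668472) = -445979*48937471915/668472 = -21825084787179785/668472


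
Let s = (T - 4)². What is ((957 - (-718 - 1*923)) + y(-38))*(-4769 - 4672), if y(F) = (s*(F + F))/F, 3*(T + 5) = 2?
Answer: -25838968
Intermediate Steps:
T = -13/3 (T = -5 + (⅓)*2 = -5 + ⅔ = -13/3 ≈ -4.3333)
s = 625/9 (s = (-13/3 - 4)² = (-25/3)² = 625/9 ≈ 69.444)
y(F) = 1250/9 (y(F) = (625*(F + F)/9)/F = (625*(2*F)/9)/F = (1250*F/9)/F = 1250/9)
((957 - (-718 - 1*923)) + y(-38))*(-4769 - 4672) = ((957 - (-718 - 1*923)) + 1250/9)*(-4769 - 4672) = ((957 - (-718 - 923)) + 1250/9)*(-9441) = ((957 - 1*(-1641)) + 1250/9)*(-9441) = ((957 + 1641) + 1250/9)*(-9441) = (2598 + 1250/9)*(-9441) = (24632/9)*(-9441) = -25838968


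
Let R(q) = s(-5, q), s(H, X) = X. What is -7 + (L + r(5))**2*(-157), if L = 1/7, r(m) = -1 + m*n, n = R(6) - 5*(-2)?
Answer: -48186155/49 ≈ -9.8339e+5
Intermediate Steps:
R(q) = q
n = 16 (n = 6 - 5*(-2) = 6 + 10 = 16)
r(m) = -1 + 16*m (r(m) = -1 + m*16 = -1 + 16*m)
L = 1/7 ≈ 0.14286
-7 + (L + r(5))**2*(-157) = -7 + (1/7 + (-1 + 16*5))**2*(-157) = -7 + (1/7 + (-1 + 80))**2*(-157) = -7 + (1/7 + 79)**2*(-157) = -7 + (554/7)**2*(-157) = -7 + (306916/49)*(-157) = -7 - 48185812/49 = -48186155/49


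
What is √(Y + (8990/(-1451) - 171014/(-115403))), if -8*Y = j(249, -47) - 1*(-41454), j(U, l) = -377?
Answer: I*√1684196688706941146/18102676 ≈ 71.689*I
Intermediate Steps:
Y = -41077/8 (Y = -(-377 - 1*(-41454))/8 = -(-377 + 41454)/8 = -⅛*41077 = -41077/8 ≈ -5134.6)
√(Y + (8990/(-1451) - 171014/(-115403))) = √(-41077/8 + (8990/(-1451) - 171014/(-115403))) = √(-41077/8 + (8990*(-1/1451) - 171014*(-1/115403))) = √(-41077/8 + (-8990/1451 + 4622/3119)) = √(-41077/8 - 21333288/4525669) = √(-186071571817/36205352) = I*√1684196688706941146/18102676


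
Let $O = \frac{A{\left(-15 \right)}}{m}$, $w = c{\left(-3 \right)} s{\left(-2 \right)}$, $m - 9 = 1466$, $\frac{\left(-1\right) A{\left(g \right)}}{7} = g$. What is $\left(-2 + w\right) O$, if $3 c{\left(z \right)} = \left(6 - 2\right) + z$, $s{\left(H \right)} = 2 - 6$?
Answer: $- \frac{14}{59} \approx -0.23729$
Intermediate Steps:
$A{\left(g \right)} = - 7 g$
$s{\left(H \right)} = -4$ ($s{\left(H \right)} = 2 - 6 = -4$)
$m = 1475$ ($m = 9 + 1466 = 1475$)
$c{\left(z \right)} = \frac{4}{3} + \frac{z}{3}$ ($c{\left(z \right)} = \frac{\left(6 - 2\right) + z}{3} = \frac{4 + z}{3} = \frac{4}{3} + \frac{z}{3}$)
$w = - \frac{4}{3}$ ($w = \left(\frac{4}{3} + \frac{1}{3} \left(-3\right)\right) \left(-4\right) = \left(\frac{4}{3} - 1\right) \left(-4\right) = \frac{1}{3} \left(-4\right) = - \frac{4}{3} \approx -1.3333$)
$O = \frac{21}{295}$ ($O = \frac{\left(-7\right) \left(-15\right)}{1475} = 105 \cdot \frac{1}{1475} = \frac{21}{295} \approx 0.071186$)
$\left(-2 + w\right) O = \left(-2 - \frac{4}{3}\right) \frac{21}{295} = \left(- \frac{10}{3}\right) \frac{21}{295} = - \frac{14}{59}$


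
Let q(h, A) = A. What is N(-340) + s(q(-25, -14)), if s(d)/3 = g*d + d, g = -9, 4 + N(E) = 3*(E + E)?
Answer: -1708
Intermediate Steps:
N(E) = -4 + 6*E (N(E) = -4 + 3*(E + E) = -4 + 3*(2*E) = -4 + 6*E)
s(d) = -24*d (s(d) = 3*(-9*d + d) = 3*(-8*d) = -24*d)
N(-340) + s(q(-25, -14)) = (-4 + 6*(-340)) - 24*(-14) = (-4 - 2040) + 336 = -2044 + 336 = -1708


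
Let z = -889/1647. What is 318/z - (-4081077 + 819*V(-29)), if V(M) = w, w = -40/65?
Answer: 3628001763/889 ≈ 4.0810e+6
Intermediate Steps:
w = -8/13 (w = -40*1/65 = -8/13 ≈ -0.61539)
V(M) = -8/13
z = -889/1647 (z = -889*1/1647 = -889/1647 ≈ -0.53977)
318/z - (-4081077 + 819*V(-29)) = 318/(-889/1647) - 819/(1/(-8/13 - 4983)) = 318*(-1647/889) - 819/(1/(-64787/13)) = -523746/889 - 819/(-13/64787) = -523746/889 - 819*(-64787/13) = -523746/889 + 4081581 = 3628001763/889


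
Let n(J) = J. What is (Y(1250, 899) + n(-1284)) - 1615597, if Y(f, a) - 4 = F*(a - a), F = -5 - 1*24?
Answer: -1616877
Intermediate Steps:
F = -29 (F = -5 - 24 = -29)
Y(f, a) = 4 (Y(f, a) = 4 - 29*(a - a) = 4 - 29*0 = 4 + 0 = 4)
(Y(1250, 899) + n(-1284)) - 1615597 = (4 - 1284) - 1615597 = -1280 - 1615597 = -1616877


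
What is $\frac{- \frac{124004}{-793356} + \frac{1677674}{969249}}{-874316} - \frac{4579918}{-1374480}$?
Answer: $\frac{10691455471267996315769}{3208616668570304472840} \approx 3.3321$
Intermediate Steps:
$\frac{- \frac{124004}{-793356} + \frac{1677674}{969249}}{-874316} - \frac{4579918}{-1374480} = \left(\left(-124004\right) \left(- \frac{1}{793356}\right) + 1677674 \cdot \frac{1}{969249}\right) \left(- \frac{1}{874316}\right) - - \frac{2289959}{687240} = \left(\frac{31001}{198339} + \frac{1677674}{969249}\right) \left(- \frac{1}{874316}\right) + \frac{2289959}{687240} = \frac{40310652415}{21359986379} \left(- \frac{1}{874316}\right) + \frac{2289959}{687240} = - \frac{40310652415}{18675377850941764} + \frac{2289959}{687240} = \frac{10691455471267996315769}{3208616668570304472840}$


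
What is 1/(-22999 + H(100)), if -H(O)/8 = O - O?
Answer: -1/22999 ≈ -4.3480e-5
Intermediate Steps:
H(O) = 0 (H(O) = -8*(O - O) = -8*0 = 0)
1/(-22999 + H(100)) = 1/(-22999 + 0) = 1/(-22999) = -1/22999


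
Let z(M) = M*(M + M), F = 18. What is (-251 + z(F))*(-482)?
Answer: -191354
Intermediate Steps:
z(M) = 2*M**2 (z(M) = M*(2*M) = 2*M**2)
(-251 + z(F))*(-482) = (-251 + 2*18**2)*(-482) = (-251 + 2*324)*(-482) = (-251 + 648)*(-482) = 397*(-482) = -191354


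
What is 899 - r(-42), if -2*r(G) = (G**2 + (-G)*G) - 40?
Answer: 879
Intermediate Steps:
r(G) = 20 (r(G) = -((G**2 + (-G)*G) - 40)/2 = -((G**2 - G**2) - 40)/2 = -(0 - 40)/2 = -1/2*(-40) = 20)
899 - r(-42) = 899 - 1*20 = 899 - 20 = 879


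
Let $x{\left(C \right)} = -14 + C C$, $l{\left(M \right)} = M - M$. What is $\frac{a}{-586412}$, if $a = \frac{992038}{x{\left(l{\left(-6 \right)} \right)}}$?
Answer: $\frac{496019}{4104884} \approx 0.12084$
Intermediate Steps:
$l{\left(M \right)} = 0$
$x{\left(C \right)} = -14 + C^{2}$
$a = - \frac{496019}{7}$ ($a = \frac{992038}{-14 + 0^{2}} = \frac{992038}{-14 + 0} = \frac{992038}{-14} = 992038 \left(- \frac{1}{14}\right) = - \frac{496019}{7} \approx -70860.0$)
$\frac{a}{-586412} = - \frac{496019}{7 \left(-586412\right)} = \left(- \frac{496019}{7}\right) \left(- \frac{1}{586412}\right) = \frac{496019}{4104884}$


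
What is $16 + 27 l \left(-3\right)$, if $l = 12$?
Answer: $-956$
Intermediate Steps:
$16 + 27 l \left(-3\right) = 16 + 27 \cdot 12 \left(-3\right) = 16 + 27 \left(-36\right) = 16 - 972 = -956$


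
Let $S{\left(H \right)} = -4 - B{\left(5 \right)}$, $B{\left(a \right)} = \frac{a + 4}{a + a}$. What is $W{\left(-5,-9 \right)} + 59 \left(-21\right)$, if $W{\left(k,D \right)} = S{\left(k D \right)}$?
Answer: $- \frac{12439}{10} \approx -1243.9$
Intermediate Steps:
$B{\left(a \right)} = \frac{4 + a}{2 a}$
$S{\left(H \right)} = - \frac{49}{10}$ ($S{\left(H \right)} = -4 - \frac{4 + 5}{2 \cdot 5} = -4 - \frac{1}{2} \cdot \frac{1}{5} \cdot 9 = -4 - \frac{9}{10} = - \frac{49}{10}$)
$W{\left(k,D \right)} = - \frac{49}{10}$
$W{\left(-5,-9 \right)} + 59 \left(-21\right) = - \frac{49}{10} + 59 \left(-21\right) = - \frac{49}{10} - 1239 = - \frac{12439}{10}$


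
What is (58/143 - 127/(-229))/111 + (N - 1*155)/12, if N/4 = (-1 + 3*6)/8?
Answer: -354758683/29079336 ≈ -12.200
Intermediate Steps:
N = 17/2 (N = 4*((-1 + 3*6)/8) = 4*((-1 + 18)/8) = 4*((⅛)*17) = 4*(17/8) = 17/2 ≈ 8.5000)
(58/143 - 127/(-229))/111 + (N - 1*155)/12 = (58/143 - 127/(-229))/111 + (17/2 - 1*155)/12 = (58*(1/143) - 127*(-1/229))*(1/111) + (17/2 - 155)*(1/12) = (58/143 + 127/229)*(1/111) - 293/2*1/12 = (31443/32747)*(1/111) - 293/24 = 10481/1211639 - 293/24 = -354758683/29079336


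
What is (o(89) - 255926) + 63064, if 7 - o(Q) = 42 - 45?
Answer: -192852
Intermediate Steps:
o(Q) = 10 (o(Q) = 7 - (42 - 45) = 7 - 1*(-3) = 7 + 3 = 10)
(o(89) - 255926) + 63064 = (10 - 255926) + 63064 = -255916 + 63064 = -192852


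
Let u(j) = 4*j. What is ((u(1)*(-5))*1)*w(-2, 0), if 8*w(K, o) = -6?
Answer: 15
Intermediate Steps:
w(K, o) = -¾ (w(K, o) = (⅛)*(-6) = -¾)
((u(1)*(-5))*1)*w(-2, 0) = (((4*1)*(-5))*1)*(-¾) = ((4*(-5))*1)*(-¾) = -20*1*(-¾) = -20*(-¾) = 15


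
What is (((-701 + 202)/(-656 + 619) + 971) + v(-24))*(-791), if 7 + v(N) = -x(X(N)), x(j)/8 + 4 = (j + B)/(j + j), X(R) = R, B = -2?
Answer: -88253452/111 ≈ -7.9508e+5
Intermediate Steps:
x(j) = -32 + 4*(-2 + j)/j (x(j) = -32 + 8*((j - 2)/(j + j)) = -32 + 8*((-2 + j)/((2*j))) = -32 + 8*((-2 + j)*(1/(2*j))) = -32 + 8*((-2 + j)/(2*j)) = -32 + 4*(-2 + j)/j)
v(N) = 21 + 8/N (v(N) = -7 - (-28 - 8/N) = -7 + (28 + 8/N) = 21 + 8/N)
(((-701 + 202)/(-656 + 619) + 971) + v(-24))*(-791) = (((-701 + 202)/(-656 + 619) + 971) + (21 + 8/(-24)))*(-791) = ((-499/(-37) + 971) + (21 + 8*(-1/24)))*(-791) = ((-499*(-1/37) + 971) + (21 - 1/3))*(-791) = ((499/37 + 971) + 62/3)*(-791) = (36426/37 + 62/3)*(-791) = (111572/111)*(-791) = -88253452/111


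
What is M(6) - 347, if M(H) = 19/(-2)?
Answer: -713/2 ≈ -356.50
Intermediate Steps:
M(H) = -19/2 (M(H) = 19*(-½) = -19/2)
M(6) - 347 = -19/2 - 347 = -713/2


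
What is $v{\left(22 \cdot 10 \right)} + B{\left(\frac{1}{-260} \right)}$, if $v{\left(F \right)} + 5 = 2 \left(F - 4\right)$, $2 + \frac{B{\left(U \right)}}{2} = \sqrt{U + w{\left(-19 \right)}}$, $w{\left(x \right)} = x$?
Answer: $423 + \frac{9 i \sqrt{3965}}{65} \approx 423.0 + 8.7187 i$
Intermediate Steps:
$B{\left(U \right)} = -4 + 2 \sqrt{-19 + U}$ ($B{\left(U \right)} = -4 + 2 \sqrt{U - 19} = -4 + 2 \sqrt{-19 + U}$)
$v{\left(F \right)} = -13 + 2 F$ ($v{\left(F \right)} = -5 + 2 \left(F - 4\right) = -5 + 2 \left(-4 + F\right) = -5 + \left(-8 + 2 F\right) = -13 + 2 F$)
$v{\left(22 \cdot 10 \right)} + B{\left(\frac{1}{-260} \right)} = \left(-13 + 2 \cdot 22 \cdot 10\right) - \left(4 - 2 \sqrt{-19 + \frac{1}{-260}}\right) = \left(-13 + 2 \cdot 220\right) - \left(4 - 2 \sqrt{-19 - \frac{1}{260}}\right) = \left(-13 + 440\right) - \left(4 - 2 \sqrt{- \frac{4941}{260}}\right) = 427 - \left(4 - 2 \frac{9 i \sqrt{3965}}{130}\right) = 427 - \left(4 - \frac{9 i \sqrt{3965}}{65}\right) = 423 + \frac{9 i \sqrt{3965}}{65}$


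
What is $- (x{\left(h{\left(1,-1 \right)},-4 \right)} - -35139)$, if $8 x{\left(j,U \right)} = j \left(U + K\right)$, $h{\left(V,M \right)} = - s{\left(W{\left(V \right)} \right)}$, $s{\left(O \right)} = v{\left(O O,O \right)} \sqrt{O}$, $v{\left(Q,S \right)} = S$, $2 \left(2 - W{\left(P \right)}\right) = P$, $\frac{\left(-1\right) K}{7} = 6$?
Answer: $-35139 - \frac{69 \sqrt{6}}{16} \approx -35150.0$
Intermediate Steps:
$K = -42$ ($K = \left(-7\right) 6 = -42$)
$W{\left(P \right)} = 2 - \frac{P}{2}$
$s{\left(O \right)} = O^{\frac{3}{2}}$ ($s{\left(O \right)} = O \sqrt{O} = O^{\frac{3}{2}}$)
$h{\left(V,M \right)} = - \left(2 - \frac{V}{2}\right)^{\frac{3}{2}}$
$x{\left(j,U \right)} = \frac{j \left(-42 + U\right)}{8}$ ($x{\left(j,U \right)} = \frac{j \left(U - 42\right)}{8} = \frac{j \left(-42 + U\right)}{8}$)
$- (x{\left(h{\left(1,-1 \right)},-4 \right)} - -35139) = - (\frac{- \frac{\sqrt{2} \left(4 - 1\right)^{\frac{3}{2}}}{4} \left(-42 - 4\right)}{8} - -35139) = - (\frac{1}{8} \left(- \frac{\sqrt{2} \left(4 - 1\right)^{\frac{3}{2}}}{4}\right) \left(-46\right) + 35139) = - (\frac{1}{8} \left(- \frac{\sqrt{2} \cdot 3^{\frac{3}{2}}}{4}\right) \left(-46\right) + 35139) = - (\frac{1}{8} \left(- \frac{\sqrt{2} \cdot 3 \sqrt{3}}{4}\right) \left(-46\right) + 35139) = - (\frac{1}{8} \left(- \frac{3 \sqrt{6}}{4}\right) \left(-46\right) + 35139) = - (\frac{69 \sqrt{6}}{16} + 35139) = - (35139 + \frac{69 \sqrt{6}}{16}) = -35139 - \frac{69 \sqrt{6}}{16}$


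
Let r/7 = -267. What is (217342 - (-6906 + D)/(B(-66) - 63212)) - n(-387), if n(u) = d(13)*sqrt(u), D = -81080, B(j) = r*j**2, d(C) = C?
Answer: 891599434503/4102288 - 39*I*sqrt(43) ≈ 2.1734e+5 - 255.74*I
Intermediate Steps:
r = -1869 (r = 7*(-267) = -1869)
B(j) = -1869*j**2
n(u) = 13*sqrt(u)
(217342 - (-6906 + D)/(B(-66) - 63212)) - n(-387) = (217342 - (-6906 - 81080)/(-1869*(-66)**2 - 63212)) - 13*sqrt(-387) = (217342 - (-87986)/(-1869*4356 - 63212)) - 13*3*I*sqrt(43) = (217342 - (-87986)/(-8141364 - 63212)) - 39*I*sqrt(43) = (217342 - (-87986)/(-8204576)) - 39*I*sqrt(43) = (217342 - (-87986)*(-1)/8204576) - 39*I*sqrt(43) = (217342 - 1*43993/4102288) - 39*I*sqrt(43) = (217342 - 43993/4102288) - 39*I*sqrt(43) = 891599434503/4102288 - 39*I*sqrt(43)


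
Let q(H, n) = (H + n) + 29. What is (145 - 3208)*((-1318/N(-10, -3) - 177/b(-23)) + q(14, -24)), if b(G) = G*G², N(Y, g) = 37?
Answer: 22899465828/450179 ≈ 50867.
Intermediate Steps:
q(H, n) = 29 + H + n
b(G) = G³
(145 - 3208)*((-1318/N(-10, -3) - 177/b(-23)) + q(14, -24)) = (145 - 3208)*((-1318/37 - 177/((-23)³)) + (29 + 14 - 24)) = -3063*((-1318*1/37 - 177/(-12167)) + 19) = -3063*((-1318/37 - 177*(-1/12167)) + 19) = -3063*((-1318/37 + 177/12167) + 19) = -3063*(-16029557/450179 + 19) = -3063*(-7476156/450179) = 22899465828/450179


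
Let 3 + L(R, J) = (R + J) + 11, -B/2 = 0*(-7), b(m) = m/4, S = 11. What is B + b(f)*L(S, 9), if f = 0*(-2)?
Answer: 0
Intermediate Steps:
f = 0
b(m) = m/4 (b(m) = m*(¼) = m/4)
B = 0 (B = -0*(-7) = -2*0 = 0)
L(R, J) = 8 + J + R (L(R, J) = -3 + ((R + J) + 11) = -3 + ((J + R) + 11) = -3 + (11 + J + R) = 8 + J + R)
B + b(f)*L(S, 9) = 0 + ((¼)*0)*(8 + 9 + 11) = 0 + 0*28 = 0 + 0 = 0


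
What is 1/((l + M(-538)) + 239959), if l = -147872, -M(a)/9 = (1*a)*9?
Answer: 1/135665 ≈ 7.3711e-6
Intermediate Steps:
M(a) = -81*a (M(a) = -9*1*a*9 = -9*a*9 = -81*a)
1/((l + M(-538)) + 239959) = 1/((-147872 - 81*(-538)) + 239959) = 1/((-147872 + 43578) + 239959) = 1/(-104294 + 239959) = 1/135665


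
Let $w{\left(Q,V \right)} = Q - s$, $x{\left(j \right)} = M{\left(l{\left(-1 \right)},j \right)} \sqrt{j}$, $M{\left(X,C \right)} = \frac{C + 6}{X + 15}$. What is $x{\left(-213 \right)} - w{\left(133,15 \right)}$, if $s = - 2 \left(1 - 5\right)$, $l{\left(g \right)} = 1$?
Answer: $-125 - \frac{207 i \sqrt{213}}{16} \approx -125.0 - 188.82 i$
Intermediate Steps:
$M{\left(X,C \right)} = \frac{6 + C}{15 + X}$
$s = 8$ ($s = \left(-2\right) \left(-4\right) = 8$)
$x{\left(j \right)} = \sqrt{j} \left(\frac{3}{8} + \frac{j}{16}\right)$ ($x{\left(j \right)} = \frac{6 + j}{15 + 1} \sqrt{j} = \frac{6 + j}{16} \sqrt{j} = \left(\frac{3}{8} + \frac{j}{16}\right) \sqrt{j} = \sqrt{j} \left(\frac{3}{8} + \frac{j}{16}\right)$)
$w{\left(Q,V \right)} = -8 + Q$ ($w{\left(Q,V \right)} = Q - 8 = -8 + Q$)
$x{\left(-213 \right)} - w{\left(133,15 \right)} = \frac{\sqrt{-213} \left(6 - 213\right)}{16} - \left(-8 + 133\right) = \frac{1}{16} i \sqrt{213} \left(-207\right) - 125 = - \frac{207 i \sqrt{213}}{16} - 125 = -125 - \frac{207 i \sqrt{213}}{16}$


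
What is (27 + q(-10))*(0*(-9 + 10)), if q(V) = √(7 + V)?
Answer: 0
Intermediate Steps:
(27 + q(-10))*(0*(-9 + 10)) = (27 + √(7 - 10))*(0*(-9 + 10)) = (27 + √(-3))*(0*1) = (27 + I*√3)*0 = 0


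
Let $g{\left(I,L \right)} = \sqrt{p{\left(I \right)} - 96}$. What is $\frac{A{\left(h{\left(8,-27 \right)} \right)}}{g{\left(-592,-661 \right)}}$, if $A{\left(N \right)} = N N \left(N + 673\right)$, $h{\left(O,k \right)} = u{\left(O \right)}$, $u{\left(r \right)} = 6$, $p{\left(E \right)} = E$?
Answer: $- \frac{6111 i \sqrt{43}}{43} \approx - 931.92 i$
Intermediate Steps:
$h{\left(O,k \right)} = 6$
$g{\left(I,L \right)} = \sqrt{-96 + I}$ ($g{\left(I,L \right)} = \sqrt{I - 96} = \sqrt{-96 + I}$)
$A{\left(N \right)} = N^{2} \left(673 + N\right)$
$\frac{A{\left(h{\left(8,-27 \right)} \right)}}{g{\left(-592,-661 \right)}} = \frac{6^{2} \left(673 + 6\right)}{\sqrt{-96 - 592}} = \frac{36 \cdot 679}{\sqrt{-688}} = \frac{24444}{4 i \sqrt{43}} = 24444 \left(- \frac{i \sqrt{43}}{172}\right) = - \frac{6111 i \sqrt{43}}{43}$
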